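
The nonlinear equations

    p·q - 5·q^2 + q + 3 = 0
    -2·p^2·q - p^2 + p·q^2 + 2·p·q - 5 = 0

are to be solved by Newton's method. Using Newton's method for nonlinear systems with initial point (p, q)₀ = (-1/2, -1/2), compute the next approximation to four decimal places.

At (-1/2, -1/2): F = (1.5000, -4.6250).
Jacobian J = [[q, p - 10·q + 1], [-4·p·q - 2·p + q^2 + 2·q, -2·p^2 + 2·p·q + 2·p]].
At the point, J = [[-0.5000, 5.5000], [-0.7500, -1.0000]] (det J = 4.6250).
Solving J·Δ = −F gives Δ = (-5.1757, -0.7432).
Then the next iterate is (p, q)₁ = (-5.6757, -1.2432).

(-5.6757, -1.2432)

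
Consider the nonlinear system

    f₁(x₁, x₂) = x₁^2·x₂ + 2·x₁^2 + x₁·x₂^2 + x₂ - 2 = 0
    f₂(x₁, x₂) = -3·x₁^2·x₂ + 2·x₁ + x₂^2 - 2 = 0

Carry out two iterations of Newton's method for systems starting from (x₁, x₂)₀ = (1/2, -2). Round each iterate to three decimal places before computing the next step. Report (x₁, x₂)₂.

At (1/2, -2): F = (-2.000, 4.500).
Jacobian J = [[2·x₁·x₂ + 4·x₁ + x₂^2, x₁^2 + 2·x₁·x₂ + 1], [-6·x₁·x₂ + 2, -3·x₁^2 + 2·x₂]].
At the point, J = [[4.000, -0.750], [8.000, -4.750]] (det J = -13.000).
Solving J·Δ = −F gives Δ = (0.990, 2.615).
Then the next iterate is (x₁, x₂)₁ = (1.490, 0.615).
Round to (1.490, 0.615) and repeat: F = (4.98412, -2.73786), J = [[8.17093, 5.05280], [-3.49810, -5.43030]].
Δ = (-0.496, -0.185), so (x₁, x₂)₂ = (0.994, 0.430).

(0.994, 0.430)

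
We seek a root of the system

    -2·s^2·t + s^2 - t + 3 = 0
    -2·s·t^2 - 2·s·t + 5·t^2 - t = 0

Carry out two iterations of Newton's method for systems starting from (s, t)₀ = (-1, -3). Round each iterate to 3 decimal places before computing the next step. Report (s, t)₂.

At (-1, -3): F = (13.000, 60.000).
Jacobian J = [[-4·s·t + 2·s, -2·s^2 - 1], [-2·t^2 - 2·t, -4·s·t - 2·s + 10·t - 1]].
At the point, J = [[-14.000, -3.000], [-12.000, -41.000]] (det J = 538.000).
Solving J·Δ = −F gives Δ = (0.656, 1.271).
Then the next iterate is (s, t)₁ = (-0.344, -1.729).
Round to (-0.344, -1.729) and repeat: F = (5.25654, 17.54339), J = [[-3.06710, -1.23667], [-2.52088, -19.98110]].
Δ = (1.433, 0.697), so (s, t)₂ = (1.089, -1.032).

(1.089, -1.032)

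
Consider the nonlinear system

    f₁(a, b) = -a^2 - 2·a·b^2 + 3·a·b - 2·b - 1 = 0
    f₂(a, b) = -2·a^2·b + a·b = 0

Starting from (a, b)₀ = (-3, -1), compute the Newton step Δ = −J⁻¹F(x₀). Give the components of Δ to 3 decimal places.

(1.050, 0.350)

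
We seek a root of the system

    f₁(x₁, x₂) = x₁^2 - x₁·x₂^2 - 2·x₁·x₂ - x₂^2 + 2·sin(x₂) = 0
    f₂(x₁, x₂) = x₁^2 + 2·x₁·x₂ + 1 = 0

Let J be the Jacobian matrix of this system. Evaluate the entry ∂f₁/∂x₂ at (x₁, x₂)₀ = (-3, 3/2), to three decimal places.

12.141

∂f₁/∂x₂ = -2·x₁·x₂ - 2·x₁ - 2·x₂ + 2·cos(x₂).
At (-3, 3/2) this is 12.141.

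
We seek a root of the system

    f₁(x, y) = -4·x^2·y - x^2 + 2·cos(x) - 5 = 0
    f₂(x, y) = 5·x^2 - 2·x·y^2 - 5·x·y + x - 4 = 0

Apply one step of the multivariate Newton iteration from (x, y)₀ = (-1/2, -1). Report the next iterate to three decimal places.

(-3.468, 2.564)

At (-1/2, -1): F = (-2.49483, -4.750).
Jacobian J = [[-8·x·y - 2·x - 2·sin(x), -4·x^2], [10·x - 2·y^2 - 5·y + 1, -4·x·y - 5·x]].
At the point, J = [[-2.04115, -1.000], [-1.000, 0.500]] (det J = -2.02057).
Solving J·Δ = −F gives Δ = (-2.968, 3.564).
Then the next iterate is (x, y)₁ = (-3.468, 2.564).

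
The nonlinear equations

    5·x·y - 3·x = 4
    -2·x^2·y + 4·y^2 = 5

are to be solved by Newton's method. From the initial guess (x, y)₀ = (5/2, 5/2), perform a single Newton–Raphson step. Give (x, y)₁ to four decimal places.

(1.7476, 1.4919)

At (5/2, 5/2): F = (19.7500, -11.2500).
Jacobian J = [[5·y - 3, 5·x], [-4·x·y, -2·x^2 + 8·y]].
At the point, J = [[9.5000, 12.5000], [-25.0000, 7.5000]] (det J = 383.7500).
Solving J·Δ = −F gives Δ = (-0.7524, -1.0081).
Then the next iterate is (x, y)₁ = (1.7476, 1.4919).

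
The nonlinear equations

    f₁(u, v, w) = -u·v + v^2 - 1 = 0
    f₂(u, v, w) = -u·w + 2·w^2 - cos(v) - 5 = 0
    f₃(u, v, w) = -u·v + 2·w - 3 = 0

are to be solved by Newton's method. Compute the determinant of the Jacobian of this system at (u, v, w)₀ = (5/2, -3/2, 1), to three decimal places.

J = [[-v, -u + 2·v, 0], [-w, sin(v), -u + 4·w], [-v, -u, 2]].
At the point, J = [[1.500, -5.500, 0.000], [-1.000, -0.99749, 1.500], [1.500, -2.500, 2.000]].
det J = -20.742.

-20.742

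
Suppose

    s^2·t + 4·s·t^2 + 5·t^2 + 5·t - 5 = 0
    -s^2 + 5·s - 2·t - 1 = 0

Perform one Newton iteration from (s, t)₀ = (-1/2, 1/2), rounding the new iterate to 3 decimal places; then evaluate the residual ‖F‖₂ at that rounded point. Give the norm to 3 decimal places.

1.192

At (-1/2, 1/2): F = (-1.625, -4.750).
Jacobian J = [[2·s·t + 4·t^2, s^2 + 8·s·t + 10·t + 5], [-2·s + 5, -2]].
At the point, J = [[0.500, 8.250], [6.000, -2.000]] (det J = -50.500).
Solving J·Δ = −F gives Δ = (0.840, 0.146).
Then the next iterate is (s, t)₁ = (0.340, 0.646).
Re-evaluating at (0.340, 0.646): F = (0.95881, -0.70760), so ‖F‖₂ = 1.192.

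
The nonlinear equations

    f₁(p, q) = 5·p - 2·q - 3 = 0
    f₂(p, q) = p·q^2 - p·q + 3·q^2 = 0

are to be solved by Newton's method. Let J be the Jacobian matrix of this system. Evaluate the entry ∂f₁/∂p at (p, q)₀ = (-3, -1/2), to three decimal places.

∂f₁/∂p = 5.
At (-3, -1/2) this is 5.000.

5.000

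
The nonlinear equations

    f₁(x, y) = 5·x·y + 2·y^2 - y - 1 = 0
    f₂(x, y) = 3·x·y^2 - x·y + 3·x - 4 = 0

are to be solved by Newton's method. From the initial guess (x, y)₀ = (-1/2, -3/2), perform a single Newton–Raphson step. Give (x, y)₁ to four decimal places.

(0.1874, -1.1216)

At (-1/2, -3/2): F = (8.7500, -9.6250).
Jacobian J = [[5·y, 5·x + 4·y - 1], [3·y^2 - y + 3, 6·x·y - x]].
At the point, J = [[-7.5000, -9.5000], [11.2500, 5.0000]] (det J = 69.3750).
Solving J·Δ = −F gives Δ = (0.6874, 0.3784).
Then the next iterate is (x, y)₁ = (0.1874, -1.1216).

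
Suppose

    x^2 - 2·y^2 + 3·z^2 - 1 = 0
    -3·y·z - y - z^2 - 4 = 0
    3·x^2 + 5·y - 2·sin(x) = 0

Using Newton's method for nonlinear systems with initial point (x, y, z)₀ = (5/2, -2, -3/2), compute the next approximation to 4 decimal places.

At (5/2, -2, -3/2): F = (4.0000, -13.2500, 7.553056).
Jacobian J = [[2·x, -4·y, 6·z], [0, -3·z - 1, -3·y - 2·z], [6·x - 2·cos(x), 5, 0]].
At the point, J = [[5.0000, 8.0000, -9.0000], [0.0000, 3.5000, 9.0000], [16.602287, 5.0000, 0.0000]] (det J = 1493.336728).
Solving J·Δ = −F gives Δ = (-0.8022, 1.1531, 1.0238).
Then the next iterate is (x, y, z)₁ = (1.6978, -0.8469, -0.4762).

(1.6978, -0.8469, -0.4762)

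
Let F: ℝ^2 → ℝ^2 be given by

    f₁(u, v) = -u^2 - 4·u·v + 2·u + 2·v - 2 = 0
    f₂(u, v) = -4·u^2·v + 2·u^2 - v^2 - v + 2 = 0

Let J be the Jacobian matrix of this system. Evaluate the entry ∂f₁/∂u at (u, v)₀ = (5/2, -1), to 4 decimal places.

∂f₁/∂u = -2·u - 4·v + 2.
At (5/2, -1) this is 1.0000.

1.0000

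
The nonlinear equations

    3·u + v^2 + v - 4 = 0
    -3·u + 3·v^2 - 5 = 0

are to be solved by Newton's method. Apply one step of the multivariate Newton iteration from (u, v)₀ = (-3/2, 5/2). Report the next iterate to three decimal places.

At (-3/2, 5/2): F = (0.250, 18.250).
Jacobian J = [[3, 2·v + 1], [-3, 6·v]].
At the point, J = [[3.000, 6.000], [-3.000, 15.000]] (det J = 63.000).
Solving J·Δ = −F gives Δ = (1.679, -0.881).
Then the next iterate is (u, v)₁ = (0.179, 1.619).

(0.179, 1.619)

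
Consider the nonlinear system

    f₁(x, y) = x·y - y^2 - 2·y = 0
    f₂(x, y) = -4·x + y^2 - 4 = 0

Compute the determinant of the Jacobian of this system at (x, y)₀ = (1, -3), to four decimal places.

J = [[y, x - 2·y - 2], [-4, 2·y]].
At the point, J = [[-3.0000, 5.0000], [-4.0000, -6.0000]].
det J = 38.0000.

38.0000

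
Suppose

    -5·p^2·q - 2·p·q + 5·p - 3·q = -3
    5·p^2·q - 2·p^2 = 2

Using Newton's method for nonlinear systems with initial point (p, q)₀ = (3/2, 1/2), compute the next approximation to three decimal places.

(1.944, 0.519)

At (3/2, 1/2): F = (1.875, -0.875).
Jacobian J = [[-10·p·q - 2·q + 5, -5·p^2 - 2·p - 3], [10·p·q - 4·p, 5·p^2]].
At the point, J = [[-3.500, -17.250], [1.500, 11.250]] (det J = -13.500).
Solving J·Δ = −F gives Δ = (0.444, 0.019).
Then the next iterate is (p, q)₁ = (1.944, 0.519).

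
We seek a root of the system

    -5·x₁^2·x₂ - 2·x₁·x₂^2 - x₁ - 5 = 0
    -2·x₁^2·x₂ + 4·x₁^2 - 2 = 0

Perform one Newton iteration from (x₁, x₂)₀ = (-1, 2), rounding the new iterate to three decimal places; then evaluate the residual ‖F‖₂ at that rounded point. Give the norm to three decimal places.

At (-1, 2): F = (-6.000, -2.000).
Jacobian J = [[-10·x₁·x₂ - 2·x₂^2 - 1, -5·x₁^2 - 4·x₁·x₂], [-4·x₁·x₂ + 8·x₁, -2·x₁^2]].
At the point, J = [[11.000, 3.000], [0.000, -2.000]] (det J = -22.000).
Solving J·Δ = −F gives Δ = (0.818, -1.000).
Then the next iterate is (x₁, x₂)₁ = (-0.182, 1.000).
Re-evaluating at (-0.182, 1.000): F = (-4.61962, -1.93375), so ‖F‖₂ = 5.008.

5.008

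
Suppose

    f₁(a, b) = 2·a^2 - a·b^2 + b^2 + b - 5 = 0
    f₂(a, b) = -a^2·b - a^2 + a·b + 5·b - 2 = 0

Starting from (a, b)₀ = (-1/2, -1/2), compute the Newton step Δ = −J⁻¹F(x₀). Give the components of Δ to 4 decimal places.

At (-1/2, -1/2): F = (-4.6250, -4.3750).
Jacobian J = [[4·a - b^2, -2·a·b + 2·b + 1], [-2·a·b - 2·a + b, -a^2 + a + 5]].
At the point, J = [[-2.2500, -0.5000], [0.0000, 4.2500]] (det J = -9.5625).
Solving J·Δ = −F gives Δ = (-2.2843, 1.0294).

(-2.2843, 1.0294)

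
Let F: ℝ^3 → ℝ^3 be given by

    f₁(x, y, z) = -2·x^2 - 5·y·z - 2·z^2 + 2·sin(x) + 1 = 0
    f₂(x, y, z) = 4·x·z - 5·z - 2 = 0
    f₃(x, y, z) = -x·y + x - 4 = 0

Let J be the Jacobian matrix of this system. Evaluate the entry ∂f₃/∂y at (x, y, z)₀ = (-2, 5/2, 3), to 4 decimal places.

∂f₃/∂y = -x.
At (-2, 5/2, 3) this is 2.0000.

2.0000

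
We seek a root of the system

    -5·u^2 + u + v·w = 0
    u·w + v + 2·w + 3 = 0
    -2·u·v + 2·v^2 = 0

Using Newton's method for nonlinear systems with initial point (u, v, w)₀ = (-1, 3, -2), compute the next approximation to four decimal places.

At (-1, 3, -2): F = (-12.0000, 4.0000, 24.0000).
Jacobian J = [[-10·u + 1, w, v], [w, 1, u + 2], [-2·v, -2·u + 4·v, 0]].
At the point, J = [[11.0000, -2.0000, 3.0000], [-2.0000, 1.0000, 1.0000], [-6.0000, 14.0000, 0.0000]] (det J = -208.0000).
Solving J·Δ = −F gives Δ = (1.0385, -1.2692, -0.6538).
Then the next iterate is (u, v, w)₁ = (0.0385, 1.7308, -2.6538).

(0.0385, 1.7308, -2.6538)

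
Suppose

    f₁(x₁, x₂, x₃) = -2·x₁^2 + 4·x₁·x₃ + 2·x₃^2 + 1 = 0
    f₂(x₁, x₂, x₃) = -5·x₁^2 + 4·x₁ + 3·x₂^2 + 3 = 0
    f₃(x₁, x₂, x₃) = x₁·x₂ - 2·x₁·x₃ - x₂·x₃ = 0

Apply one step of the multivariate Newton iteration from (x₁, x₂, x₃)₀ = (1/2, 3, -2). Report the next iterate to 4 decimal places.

At (1/2, 3, -2): F = (4.5000, 30.7500, 9.5000).
Jacobian J = [[-4·x₁ + 4·x₃, 0, 4·x₁ + 4·x₃], [-10·x₁ + 4, 6·x₂, 0], [x₂ - 2·x₃, x₁ - x₃, -2·x₁ - x₂]].
At the point, J = [[-10.0000, 0.0000, -6.0000], [-1.0000, 18.0000, 0.0000], [7.0000, 2.5000, -4.0000]] (det J = 1491.0000).
Solving J·Δ = −F gives Δ = (-0.1615, -1.7173, 1.0191).
Then the next iterate is (x₁, x₂, x₃)₁ = (0.3385, 1.2827, -0.9809).

(0.3385, 1.2827, -0.9809)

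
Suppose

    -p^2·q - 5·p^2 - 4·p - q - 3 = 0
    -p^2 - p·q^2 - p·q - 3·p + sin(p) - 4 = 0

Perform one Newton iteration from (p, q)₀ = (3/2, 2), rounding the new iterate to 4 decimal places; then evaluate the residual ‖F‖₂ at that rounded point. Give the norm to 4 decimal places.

At (3/2, 2): F = (-26.7500, -18.752505).
Jacobian J = [[-2·p·q - 10·p - 4, -p^2 - 1], [-2·p - q^2 - q + cos(p) - 3, -2·p·q - p]].
At the point, J = [[-25.0000, -3.2500], [-11.929263, -7.5000]] (det J = 148.729896).
Solving J·Δ = −F gives Δ = (-0.9391, -1.0066).
Then the next iterate is (p, q)₁ = (0.5609, 0.9934).
Re-evaluating at (0.5609, 0.9934): F = (-8.122576, -6.576079), so ‖F‖₂ = 10.4509.

10.4509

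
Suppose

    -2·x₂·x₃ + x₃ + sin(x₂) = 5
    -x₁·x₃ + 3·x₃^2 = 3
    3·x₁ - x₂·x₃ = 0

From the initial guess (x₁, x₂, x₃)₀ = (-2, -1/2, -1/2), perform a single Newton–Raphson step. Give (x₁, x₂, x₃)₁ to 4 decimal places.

At (-2, -1/2, -1/2): F = (-6.479426, -3.2500, -6.2500).
Jacobian J = [[0, -2·x₃ + cos(x₂), -2·x₂ + 1], [-x₃, 0, -x₁ + 6·x₃], [3, -x₃, -x₂]].
At the point, J = [[0.0000, 1.877583, 2.0000], [0.5000, 0.0000, -1.0000], [3.0000, 0.5000, 0.5000]] (det J = -5.602143).
Solving J·Δ = −F gives Δ = (1.4809, 6.1241, -2.5095).
Then the next iterate is (x₁, x₂, x₃)₁ = (-0.5191, 5.6241, -3.0095).

(-0.5191, 5.6241, -3.0095)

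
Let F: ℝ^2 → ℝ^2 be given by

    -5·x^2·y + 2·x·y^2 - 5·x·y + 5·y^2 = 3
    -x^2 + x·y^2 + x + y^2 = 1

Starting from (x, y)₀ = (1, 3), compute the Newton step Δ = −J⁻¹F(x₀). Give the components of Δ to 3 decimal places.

At (1, 3): F = (30.000, 17.000).
Jacobian J = [[-10·x·y + 2·y^2 - 5·y, -5·x^2 + 4·x·y - 5·x + 10·y], [-2·x + y^2 + 1, 2·x·y + 2·y]].
At the point, J = [[-27.000, 32.000], [8.000, 12.000]] (det J = -580.000).
Solving J·Δ = −F gives Δ = (-0.317, -1.205).

(-0.317, -1.205)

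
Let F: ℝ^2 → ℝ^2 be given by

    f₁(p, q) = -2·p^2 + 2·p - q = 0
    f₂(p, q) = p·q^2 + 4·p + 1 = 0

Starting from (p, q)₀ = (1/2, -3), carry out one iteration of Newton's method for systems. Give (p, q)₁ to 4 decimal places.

At (1/2, -3): F = (3.5000, 7.5000).
Jacobian J = [[-4·p + 2, -1], [q^2 + 4, 2·p·q]].
At the point, J = [[0.0000, -1.0000], [13.0000, -3.0000]] (det J = 13.0000).
Solving J·Δ = −F gives Δ = (0.2308, 3.5000).
Then the next iterate is (p, q)₁ = (0.7308, 0.5000).

(0.7308, 0.5000)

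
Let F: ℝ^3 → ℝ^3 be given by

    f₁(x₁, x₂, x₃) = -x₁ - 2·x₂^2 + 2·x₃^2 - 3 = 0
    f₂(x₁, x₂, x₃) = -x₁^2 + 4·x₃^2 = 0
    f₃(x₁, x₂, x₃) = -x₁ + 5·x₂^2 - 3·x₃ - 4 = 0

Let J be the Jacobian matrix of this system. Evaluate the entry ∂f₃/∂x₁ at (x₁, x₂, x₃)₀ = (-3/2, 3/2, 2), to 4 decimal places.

∂f₃/∂x₁ = -1.
At (-3/2, 3/2, 2) this is -1.0000.

-1.0000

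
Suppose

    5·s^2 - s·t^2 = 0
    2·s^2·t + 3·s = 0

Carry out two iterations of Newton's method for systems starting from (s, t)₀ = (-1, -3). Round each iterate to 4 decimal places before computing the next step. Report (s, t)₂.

At (-1, -3): F = (14.0000, -9.0000).
Jacobian J = [[10·s - t^2, -2·s·t], [4·s·t + 3, 2·s^2]].
At the point, J = [[-19.0000, -6.0000], [15.0000, 2.0000]] (det J = 52.0000).
Solving J·Δ = −F gives Δ = (0.5000, 0.7500).
Then the next iterate is (s, t)₁ = (-0.5000, -2.2500).
Round to (-0.5000, -2.2500) and repeat: F = (3.781250, -2.6250), J = [[-10.0625, -2.2500], [7.5000, 0.5000]].
Δ = (0.3391, 0.1642), so (s, t)₂ = (-0.1609, -2.0858).

(-0.1609, -2.0858)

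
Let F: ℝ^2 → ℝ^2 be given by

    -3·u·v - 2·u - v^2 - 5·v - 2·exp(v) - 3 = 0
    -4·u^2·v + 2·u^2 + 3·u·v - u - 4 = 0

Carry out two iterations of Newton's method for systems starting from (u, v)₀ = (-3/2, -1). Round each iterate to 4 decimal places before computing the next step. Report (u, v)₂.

(-2.0654, 1.4868)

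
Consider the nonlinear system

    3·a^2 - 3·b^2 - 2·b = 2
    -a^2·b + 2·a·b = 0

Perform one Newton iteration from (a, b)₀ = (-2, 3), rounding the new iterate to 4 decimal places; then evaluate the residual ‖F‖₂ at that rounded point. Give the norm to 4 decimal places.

8.8248

At (-2, 3): F = (-23.0000, -24.0000).
Jacobian J = [[6·a, -6·b - 2], [-2·a·b + 2·b, -a^2 + 2·a]].
At the point, J = [[-12.0000, -20.0000], [18.0000, -8.0000]] (det J = 456.0000).
Solving J·Δ = −F gives Δ = (0.6491, -1.5395).
Then the next iterate is (a, b)₁ = (-1.3509, 1.4605).
Re-evaluating at (-1.3509, 1.4605): F = (-5.845388, -6.611290), so ‖F‖₂ = 8.8248.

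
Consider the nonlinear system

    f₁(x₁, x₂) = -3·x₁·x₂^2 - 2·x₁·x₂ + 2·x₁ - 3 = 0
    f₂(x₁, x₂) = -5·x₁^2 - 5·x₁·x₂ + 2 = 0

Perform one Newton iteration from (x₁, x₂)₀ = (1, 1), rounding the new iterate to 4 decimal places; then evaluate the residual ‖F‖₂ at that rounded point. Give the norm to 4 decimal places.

2.8777

At (1, 1): F = (-6.0000, -8.0000).
Jacobian J = [[-3·x₂^2 - 2·x₂ + 2, -6·x₁·x₂ - 2·x₁], [-10·x₁ - 5·x₂, -5·x₁]].
At the point, J = [[-3.0000, -8.0000], [-15.0000, -5.0000]] (det J = -105.0000).
Solving J·Δ = −F gives Δ = (-0.3238, -0.6286).
Then the next iterate is (x₁, x₂)₁ = (0.6762, 0.3714).
Re-evaluating at (0.6762, 0.3714): F = (-2.429702, -1.541936), so ‖F‖₂ = 2.8777.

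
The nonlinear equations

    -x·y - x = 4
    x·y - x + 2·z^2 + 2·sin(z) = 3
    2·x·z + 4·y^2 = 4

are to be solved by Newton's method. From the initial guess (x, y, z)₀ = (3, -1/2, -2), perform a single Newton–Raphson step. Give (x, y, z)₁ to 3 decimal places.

At (3, -1/2, -2): F = (-5.500, -1.31859, -15.000).
Jacobian J = [[-y - 1, -x, 0], [y - 1, x, 4·z + 2·cos(z)], [2·z, 8·y, 2·x]].
At the point, J = [[-0.500, -3.000, 0.000], [-1.500, 3.000, -8.83229], [-4.000, -4.000, 6.000]] (det J = -124.32294).
Solving J·Δ = −F gives Δ = (-2.621, -1.396, -0.178).
Then the next iterate is (x, y, z)₁ = (0.379, -1.896, -2.178).

(0.379, -1.896, -2.178)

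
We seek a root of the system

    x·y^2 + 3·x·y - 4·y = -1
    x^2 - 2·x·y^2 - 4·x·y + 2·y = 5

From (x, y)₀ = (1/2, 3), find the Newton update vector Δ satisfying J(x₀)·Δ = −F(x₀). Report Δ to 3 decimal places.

(0.202, -3.267)

At (1/2, 3): F = (-2.000, -13.750).
Jacobian J = [[y^2 + 3·y, 2·x·y + 3·x - 4], [2·x - 2·y^2 - 4·y, -4·x·y - 4·x + 2]].
At the point, J = [[18.000, 0.500], [-29.000, -6.000]] (det J = -93.500).
Solving J·Δ = −F gives Δ = (0.202, -3.267).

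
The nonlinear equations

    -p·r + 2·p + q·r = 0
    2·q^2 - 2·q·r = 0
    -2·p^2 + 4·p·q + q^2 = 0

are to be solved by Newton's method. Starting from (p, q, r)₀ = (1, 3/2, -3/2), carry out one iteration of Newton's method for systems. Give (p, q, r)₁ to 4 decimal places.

At (1, 3/2, -3/2): F = (1.2500, 9.0000, 6.2500).
Jacobian J = [[-r + 2, r, -p + q], [0, 4·q - 2·r, -2·q], [-4·p + 4·q, 4·p + 2·q, 0]].
At the point, J = [[3.5000, -1.5000, 0.5000], [0.0000, 9.0000, -3.0000], [2.0000, 7.0000, 0.0000]] (det J = 73.5000).
Solving J·Δ = −F gives Δ = (-0.7857, -0.6684, 0.9949).
Then the next iterate is (p, q, r)₁ = (0.2143, 0.8316, -0.5051).

(0.2143, 0.8316, -0.5051)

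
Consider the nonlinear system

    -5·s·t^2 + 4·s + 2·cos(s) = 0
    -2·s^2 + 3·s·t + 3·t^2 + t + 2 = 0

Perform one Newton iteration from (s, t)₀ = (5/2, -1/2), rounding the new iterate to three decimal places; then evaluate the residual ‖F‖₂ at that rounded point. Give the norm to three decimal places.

At (5/2, -1/2): F = (5.27271, -14.000).
Jacobian J = [[-5·t^2 - 2·sin(s) + 4, -10·s·t], [-4·s + 3·t, 3·s + 6·t + 1]].
At the point, J = [[1.55306, 12.500], [-11.500, 5.500]] (det J = 152.29181).
Solving J·Δ = −F gives Δ = (-1.340, -0.255).
Then the next iterate is (s, t)₁ = (1.160, -0.755).
Re-evaluating at (1.160, -0.755): F = (2.13253, -2.36352), so ‖F‖₂ = 3.183.

3.183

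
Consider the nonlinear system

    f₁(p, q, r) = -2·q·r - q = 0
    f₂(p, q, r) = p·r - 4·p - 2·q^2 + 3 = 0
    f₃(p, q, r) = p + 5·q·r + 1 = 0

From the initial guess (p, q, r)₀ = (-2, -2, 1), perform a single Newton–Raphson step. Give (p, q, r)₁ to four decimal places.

(34.0000, 14.0000, 11.5000)

At (-2, -2, 1): F = (6.0000, 1.0000, -11.0000).
Jacobian J = [[0, -2·r - 1, -2·q], [r - 4, -4·q, p], [1, 5·r, 5·q]].
At the point, J = [[0.0000, -3.0000, 4.0000], [-3.0000, 8.0000, -2.0000], [1.0000, 5.0000, -10.0000]] (det J = 4.0000).
Solving J·Δ = −F gives Δ = (36.0000, 16.0000, 10.5000).
Then the next iterate is (p, q, r)₁ = (34.0000, 14.0000, 11.5000).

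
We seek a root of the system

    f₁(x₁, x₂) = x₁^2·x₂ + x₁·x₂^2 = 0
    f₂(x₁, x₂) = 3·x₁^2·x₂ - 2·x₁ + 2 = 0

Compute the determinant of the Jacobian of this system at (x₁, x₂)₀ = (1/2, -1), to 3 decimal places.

-3.750

J = [[2·x₁·x₂ + x₂^2, x₁^2 + 2·x₁·x₂], [6·x₁·x₂ - 2, 3·x₁^2]].
At the point, J = [[0.000, -0.750], [-5.000, 0.750]].
det J = -3.750.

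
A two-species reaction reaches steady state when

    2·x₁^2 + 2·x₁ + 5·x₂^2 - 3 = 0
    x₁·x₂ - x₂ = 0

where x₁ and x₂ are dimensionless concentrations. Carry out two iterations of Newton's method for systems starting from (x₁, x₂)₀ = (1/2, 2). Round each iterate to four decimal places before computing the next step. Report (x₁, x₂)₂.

At (1/2, 2): F = (18.5000, -1.0000).
Jacobian J = [[4·x₁ + 2, 10·x₂], [x₂, x₁ - 1]].
At the point, J = [[4.0000, 20.0000], [2.0000, -0.5000]] (det J = -42.0000).
Solving J·Δ = −F gives Δ = (0.2560, -0.9762).
Then the next iterate is (x₁, x₂)₁ = (0.7560, 1.0238).
Round to (0.7560, 1.0238) and repeat: F = (4.895904, -0.249807), J = [[5.0240, 10.2380], [1.0238, -0.2440]].
Δ = (0.1164, -0.5353), so (x₁, x₂)₂ = (0.8724, 0.4885).

(0.8724, 0.4885)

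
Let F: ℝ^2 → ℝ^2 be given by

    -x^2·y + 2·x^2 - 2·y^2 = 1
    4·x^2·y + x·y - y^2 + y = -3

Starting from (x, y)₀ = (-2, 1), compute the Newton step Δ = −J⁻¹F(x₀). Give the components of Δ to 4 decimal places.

At (-2, 1): F = (1.0000, 17.0000).
Jacobian J = [[-2·x·y + 4·x, -x^2 - 4·y], [8·x·y + y, 4·x^2 + x - 2·y + 1]].
At the point, J = [[-4.0000, -8.0000], [-15.0000, 13.0000]] (det J = -172.0000).
Solving J·Δ = −F gives Δ = (0.8663, -0.3081).

(0.8663, -0.3081)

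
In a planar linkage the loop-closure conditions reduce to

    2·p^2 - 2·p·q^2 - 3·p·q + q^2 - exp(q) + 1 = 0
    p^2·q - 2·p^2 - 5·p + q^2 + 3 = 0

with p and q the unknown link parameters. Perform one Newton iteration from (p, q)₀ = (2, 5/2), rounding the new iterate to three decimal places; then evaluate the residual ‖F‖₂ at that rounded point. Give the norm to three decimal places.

9.708

At (2, 5/2): F = (-36.93249, 1.250).
Jacobian J = [[4·p - 2·q^2 - 3·q, -4·p·q - 3·p + 2·q - exp(q)], [2·p·q - 4·p - 5, p^2 + 2·q]].
At the point, J = [[-12.000, -33.18249], [-3.000, 9.000]] (det J = -207.54748).
Solving J·Δ = −F gives Δ = (-1.402, -0.606).
Then the next iterate is (p, q)₁ = (0.598, 1.894).
Re-evaluating at (0.598, 1.894): F = (-9.03163, 3.55933), so ‖F‖₂ = 9.708.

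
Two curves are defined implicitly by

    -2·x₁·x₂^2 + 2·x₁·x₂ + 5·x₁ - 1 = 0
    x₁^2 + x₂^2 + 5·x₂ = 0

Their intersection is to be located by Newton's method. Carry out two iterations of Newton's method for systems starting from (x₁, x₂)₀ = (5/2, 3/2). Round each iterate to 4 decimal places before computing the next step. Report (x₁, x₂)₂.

(0.4854, 0.2767)

At (5/2, 3/2): F = (7.7500, 16.0000).
Jacobian J = [[-2·x₂^2 + 2·x₂ + 5, -4·x₁·x₂ + 2·x₁], [2·x₁, 2·x₂ + 5]].
At the point, J = [[3.5000, -10.0000], [5.0000, 8.0000]] (det J = 78.0000).
Solving J·Δ = −F gives Δ = (-2.8462, -0.2212).
Then the next iterate is (x₁, x₂)₁ = (-0.3462, 1.2788).
Round to (-0.3462, 1.2788) and repeat: F = (-2.484139, 8.149184), J = [[4.286941, 1.078482], [-0.6924, 7.5576]].
Δ = (0.8316, -1.0021), so (x₁, x₂)₂ = (0.4854, 0.2767).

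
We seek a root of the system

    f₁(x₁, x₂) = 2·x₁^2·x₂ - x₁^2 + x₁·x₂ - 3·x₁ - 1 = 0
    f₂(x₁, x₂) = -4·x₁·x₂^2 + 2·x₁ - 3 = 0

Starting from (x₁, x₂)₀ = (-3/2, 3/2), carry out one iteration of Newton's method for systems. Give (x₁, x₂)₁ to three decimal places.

(-0.789, 1.360)

At (-3/2, 3/2): F = (5.750, 7.500).
Jacobian J = [[4·x₁·x₂ - 2·x₁ + x₂ - 3, 2·x₁^2 + x₁], [-4·x₂^2 + 2, -8·x₁·x₂]].
At the point, J = [[-7.500, 3.000], [-7.000, 18.000]] (det J = -114.000).
Solving J·Δ = −F gives Δ = (0.711, -0.140).
Then the next iterate is (x₁, x₂)₁ = (-0.789, 1.360).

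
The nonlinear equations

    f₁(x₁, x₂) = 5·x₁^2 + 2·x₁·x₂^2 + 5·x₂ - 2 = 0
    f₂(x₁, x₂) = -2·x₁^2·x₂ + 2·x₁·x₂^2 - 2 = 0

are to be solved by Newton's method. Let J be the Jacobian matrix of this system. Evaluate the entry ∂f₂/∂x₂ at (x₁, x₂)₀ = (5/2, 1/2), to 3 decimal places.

∂f₂/∂x₂ = -2·x₁^2 + 4·x₁·x₂.
At (5/2, 1/2) this is -7.500.

-7.500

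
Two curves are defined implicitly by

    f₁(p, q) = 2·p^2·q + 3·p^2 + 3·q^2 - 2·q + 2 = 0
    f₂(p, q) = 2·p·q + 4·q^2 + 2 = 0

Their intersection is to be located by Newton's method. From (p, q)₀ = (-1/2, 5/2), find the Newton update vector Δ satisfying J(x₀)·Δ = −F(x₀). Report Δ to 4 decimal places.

At (-1/2, 5/2): F = (17.7500, 24.5000).
Jacobian J = [[4·p·q + 6·p, 2·p^2 + 6·q - 2], [2·q, 2·p + 8·q]].
At the point, J = [[-8.0000, 13.5000], [5.0000, 19.0000]] (det J = -219.5000).
Solving J·Δ = −F gives Δ = (0.0296, -1.2973).

(0.0296, -1.2973)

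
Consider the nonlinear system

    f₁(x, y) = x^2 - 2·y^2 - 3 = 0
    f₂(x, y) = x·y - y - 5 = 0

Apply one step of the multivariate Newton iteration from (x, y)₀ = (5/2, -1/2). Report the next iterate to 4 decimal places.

(0.6618, 2.7206)

At (5/2, -1/2): F = (2.7500, -5.7500).
Jacobian J = [[2·x, -4·y], [y, x - 1]].
At the point, J = [[5.0000, 2.0000], [-0.5000, 1.5000]] (det J = 8.5000).
Solving J·Δ = −F gives Δ = (-1.8382, 3.2206).
Then the next iterate is (x, y)₁ = (0.6618, 2.7206).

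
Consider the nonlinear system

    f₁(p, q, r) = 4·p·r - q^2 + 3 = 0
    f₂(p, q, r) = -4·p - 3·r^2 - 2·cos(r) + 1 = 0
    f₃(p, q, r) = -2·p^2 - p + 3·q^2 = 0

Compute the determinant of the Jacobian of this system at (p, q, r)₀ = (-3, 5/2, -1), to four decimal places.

741.5853

J = [[4·r, -2·q, 4·p], [-4, 0, -6·r + 2·sin(r)], [-4·p - 1, 6·q, 0]].
At the point, J = [[-4.0000, -5.0000, -12.0000], [-4.0000, 0.0000, 4.317058], [11.0000, 15.0000, 0.0000]].
det J = 741.5853.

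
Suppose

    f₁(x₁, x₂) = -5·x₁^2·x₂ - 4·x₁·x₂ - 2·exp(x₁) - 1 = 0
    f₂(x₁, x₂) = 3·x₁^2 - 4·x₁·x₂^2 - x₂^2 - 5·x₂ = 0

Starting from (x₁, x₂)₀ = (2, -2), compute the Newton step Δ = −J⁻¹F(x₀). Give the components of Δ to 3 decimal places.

At (2, -2): F = (40.22189, -14.000).
Jacobian J = [[-10·x₁·x₂ - 4·x₂ - 2·exp(x₁), -5·x₁^2 - 4·x₁], [6·x₁ - 4·x₂^2, -8·x₁·x₂ - 2·x₂ - 5]].
At the point, J = [[33.22189, -28.000], [-4.000, 31.000]] (det J = 917.87852).
Solving J·Δ = −F gives Δ = (-0.931, 0.331).

(-0.931, 0.331)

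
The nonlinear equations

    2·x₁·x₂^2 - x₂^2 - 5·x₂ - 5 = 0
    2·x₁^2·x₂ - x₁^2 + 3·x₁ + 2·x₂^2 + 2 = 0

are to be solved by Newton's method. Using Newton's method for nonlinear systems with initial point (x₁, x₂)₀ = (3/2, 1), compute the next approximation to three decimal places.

(3.989, -2.022)

At (3/2, 1): F = (-8.000, 10.750).
Jacobian J = [[2·x₂^2, 4·x₁·x₂ - 2·x₂ - 5], [4·x₁·x₂ - 2·x₁ + 3, 2·x₁^2 + 4·x₂]].
At the point, J = [[2.000, -1.000], [6.000, 8.500]] (det J = 23.000).
Solving J·Δ = −F gives Δ = (2.489, -3.022).
Then the next iterate is (x₁, x₂)₁ = (3.989, -2.022).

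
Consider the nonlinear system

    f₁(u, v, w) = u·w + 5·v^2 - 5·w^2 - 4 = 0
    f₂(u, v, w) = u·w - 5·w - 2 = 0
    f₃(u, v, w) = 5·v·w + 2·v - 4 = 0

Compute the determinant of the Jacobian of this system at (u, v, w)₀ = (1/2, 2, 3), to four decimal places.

J = [[w, 10·v, u - 10·w], [w, 0, u - 5], [0, 5·w + 2, 5·v]].
At the point, J = [[3.0000, 20.0000, -29.5000], [3.0000, 0.0000, -4.5000], [0.0000, 17.0000, 10.0000]].
det J = -1875.0000.

-1875.0000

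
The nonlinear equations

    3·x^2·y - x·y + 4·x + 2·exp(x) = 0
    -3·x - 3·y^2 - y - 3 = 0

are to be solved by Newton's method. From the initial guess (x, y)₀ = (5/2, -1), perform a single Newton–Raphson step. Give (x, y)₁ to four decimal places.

(0.0642, 0.0385)

At (5/2, -1): F = (18.114988, -12.5000).
Jacobian J = [[6·x·y - y + 2·exp(x) + 4, 3·x^2 - x], [-3, -6·y - 1]].
At the point, J = [[14.364988, 16.2500], [-3.0000, 5.0000]] (det J = 120.574940).
Solving J·Δ = −F gives Δ = (-2.4358, 1.0385).
Then the next iterate is (x, y)₁ = (0.0642, 0.0385).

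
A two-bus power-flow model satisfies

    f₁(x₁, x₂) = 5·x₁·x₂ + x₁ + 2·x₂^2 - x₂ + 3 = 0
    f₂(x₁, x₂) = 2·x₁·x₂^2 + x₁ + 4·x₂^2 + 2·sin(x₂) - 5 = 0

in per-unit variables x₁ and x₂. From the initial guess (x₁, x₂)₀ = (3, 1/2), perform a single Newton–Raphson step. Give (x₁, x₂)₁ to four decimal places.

(-4.8955, 1.3834)

At (3, 1/2): F = (13.5000, 1.458851).
Jacobian J = [[5·x₂ + 1, 5·x₁ + 4·x₂ - 1], [2·x₂^2 + 1, 4·x₁·x₂ + 8·x₂ + 2·cos(x₂)]].
At the point, J = [[3.5000, 16.0000], [1.5000, 11.755165]] (det J = 17.143078).
Solving J·Δ = −F gives Δ = (-7.8955, 0.8834).
Then the next iterate is (x₁, x₂)₁ = (-4.8955, 1.3834).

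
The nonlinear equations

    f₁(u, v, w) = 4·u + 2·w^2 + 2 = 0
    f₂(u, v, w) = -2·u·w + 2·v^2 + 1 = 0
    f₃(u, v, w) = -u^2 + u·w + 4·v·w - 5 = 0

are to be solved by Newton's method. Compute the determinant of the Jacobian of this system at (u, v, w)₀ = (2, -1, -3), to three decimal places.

J = [[4, 0, 4·w], [-2·w, 4·v, -2·u], [-2·u + w, 4·w, u + 4·v]].
At the point, J = [[4.000, 0.000, -12.000], [6.000, -4.000, -4.000], [-7.000, -12.000, -2.000]].
det J = 1040.000.

1040.000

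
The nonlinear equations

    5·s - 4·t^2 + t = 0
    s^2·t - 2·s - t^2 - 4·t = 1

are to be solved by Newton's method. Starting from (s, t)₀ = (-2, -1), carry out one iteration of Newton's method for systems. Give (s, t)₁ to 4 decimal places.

At (-2, -1): F = (-15.0000, 2.0000).
Jacobian J = [[5, -8·t + 1], [2·s·t - 2, s^2 - 2·t - 4]].
At the point, J = [[5.0000, 9.0000], [2.0000, 2.0000]] (det J = -8.0000).
Solving J·Δ = −F gives Δ = (-6.0000, 5.0000).
Then the next iterate is (s, t)₁ = (-8.0000, 4.0000).

(-8.0000, 4.0000)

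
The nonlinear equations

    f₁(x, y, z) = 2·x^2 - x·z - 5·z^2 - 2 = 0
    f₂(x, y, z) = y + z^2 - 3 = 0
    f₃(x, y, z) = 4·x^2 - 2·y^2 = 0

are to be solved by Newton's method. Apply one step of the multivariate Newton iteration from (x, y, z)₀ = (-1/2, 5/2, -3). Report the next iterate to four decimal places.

At (-1/2, 5/2, -3): F = (-48.0000, 8.5000, -11.5000).
Jacobian J = [[4·x - z, 0, -x - 10·z], [0, 1, 2·z], [8·x, -4·y, 0]].
At the point, J = [[1.0000, 0.0000, 30.5000], [0.0000, 1.0000, -6.0000], [-4.0000, -10.0000, 0.0000]] (det J = 62.0000).
Solving J·Δ = −F gives Δ = (-10.2944, 2.9677, 1.9113).
Then the next iterate is (x, y, z)₁ = (-10.7944, 5.4677, -1.0887).

(-10.7944, 5.4677, -1.0887)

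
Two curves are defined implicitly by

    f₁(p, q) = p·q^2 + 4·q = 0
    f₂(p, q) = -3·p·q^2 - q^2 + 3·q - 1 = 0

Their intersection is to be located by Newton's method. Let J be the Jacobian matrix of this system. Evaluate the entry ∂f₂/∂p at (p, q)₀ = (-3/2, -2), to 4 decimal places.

-12.0000

∂f₂/∂p = -3·q^2.
At (-3/2, -2) this is -12.0000.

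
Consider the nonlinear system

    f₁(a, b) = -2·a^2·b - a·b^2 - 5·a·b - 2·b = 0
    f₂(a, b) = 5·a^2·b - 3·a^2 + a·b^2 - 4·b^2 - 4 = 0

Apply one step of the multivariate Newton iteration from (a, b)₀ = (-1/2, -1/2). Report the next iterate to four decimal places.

(-0.2484, 0.3789)

At (-1/2, -1/2): F = (0.1250, -6.5000).
Jacobian J = [[-4·a·b - b^2 - 5·b, -2·a^2 - 2·a·b - 5·a - 2], [10·a·b - 6·a + b^2, 5·a^2 + 2·a·b - 8·b]].
At the point, J = [[1.2500, -0.5000], [5.7500, 5.7500]] (det J = 10.0625).
Solving J·Δ = −F gives Δ = (0.2516, 0.8789).
Then the next iterate is (a, b)₁ = (-0.2484, 0.3789).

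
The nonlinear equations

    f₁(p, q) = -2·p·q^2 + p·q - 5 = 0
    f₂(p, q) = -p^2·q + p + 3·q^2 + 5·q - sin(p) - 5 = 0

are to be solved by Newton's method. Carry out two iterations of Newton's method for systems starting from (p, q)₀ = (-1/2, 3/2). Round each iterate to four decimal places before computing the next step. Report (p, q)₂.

(-2.1711, 1.4358)

At (-1/2, 3/2): F = (-3.5000, 8.854426).
Jacobian J = [[-2·q^2 + q, -4·p·q + p], [-2·p·q - cos(p) + 1, -p^2 + 6·q + 5]].
At the point, J = [[-3.0000, 2.5000], [1.622417, 13.7500]] (det J = -45.306044).
Solving J·Δ = −F gives Δ = (-1.5508, -0.4610).
Then the next iterate is (p, q)₁ = (-2.0508, 1.0390).
Round to (-2.0508, 1.0390) and repeat: F = (-2.703018, -2.100050), J = [[-1.120042, 6.472325], [5.723345, 7.028219]].
Δ = (-0.1203, 0.3968), so (p, q)₂ = (-2.1711, 1.4358).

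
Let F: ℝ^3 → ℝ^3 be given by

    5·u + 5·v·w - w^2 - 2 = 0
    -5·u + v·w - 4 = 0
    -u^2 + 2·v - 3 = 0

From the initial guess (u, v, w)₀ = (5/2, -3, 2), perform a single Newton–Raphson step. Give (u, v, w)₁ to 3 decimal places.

(-0.789, -3.597, -0.417)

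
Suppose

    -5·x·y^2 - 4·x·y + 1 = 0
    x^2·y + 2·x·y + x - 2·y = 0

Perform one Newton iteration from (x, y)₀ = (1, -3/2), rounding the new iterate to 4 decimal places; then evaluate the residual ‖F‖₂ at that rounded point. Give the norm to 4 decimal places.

0.7874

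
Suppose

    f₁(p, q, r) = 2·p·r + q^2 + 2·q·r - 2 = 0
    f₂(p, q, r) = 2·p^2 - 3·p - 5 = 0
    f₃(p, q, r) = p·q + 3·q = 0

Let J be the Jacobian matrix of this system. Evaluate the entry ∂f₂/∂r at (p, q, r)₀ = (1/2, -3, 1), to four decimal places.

0.0000

∂f₂/∂r = 0.
At (1/2, -3, 1) this is 0.0000.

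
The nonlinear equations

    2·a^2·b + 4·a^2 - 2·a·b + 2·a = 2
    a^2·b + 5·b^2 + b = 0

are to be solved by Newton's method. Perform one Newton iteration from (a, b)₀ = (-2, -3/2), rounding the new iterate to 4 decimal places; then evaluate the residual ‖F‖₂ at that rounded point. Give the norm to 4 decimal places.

At (-2, -3/2): F = (-8.0000, 3.7500).
Jacobian J = [[4·a·b + 8·a - 2·b + 2, 2·a^2 - 2·a], [2·a·b, a^2 + 10·b + 1]].
At the point, J = [[1.0000, 12.0000], [6.0000, -10.0000]] (det J = -82.0000).
Solving J·Δ = −F gives Δ = (0.4268, 0.6311).
Then the next iterate is (a, b)₁ = (-1.5732, -0.8689).
Re-evaluating at (-1.5732, -0.8689): F = (-2.281456, 0.755545), so ‖F‖₂ = 2.4033.

2.4033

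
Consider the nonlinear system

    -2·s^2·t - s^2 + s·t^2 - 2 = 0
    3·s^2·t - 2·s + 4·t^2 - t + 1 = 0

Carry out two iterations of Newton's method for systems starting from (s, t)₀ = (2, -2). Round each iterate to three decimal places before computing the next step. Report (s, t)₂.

At (2, -2): F = (18.000, -9.000).
Jacobian J = [[-4·s·t - 2·s + t^2, -2·s^2 + 2·s·t], [6·s·t - 2, 3·s^2 + 8·t - 1]].
At the point, J = [[16.000, -16.000], [-26.000, -5.000]] (det J = -496.000).
Solving J·Δ = −F gives Δ = (-0.472, 0.653).
Then the next iterate is (s, t)₁ = (1.528, -1.347).
Round to (1.528, -1.347) and repeat: F = (4.72754, -2.88623), J = [[6.99127, -8.786], [-14.34930, -4.77165]].
Δ = (-0.301, 0.299), so (s, t)₂ = (1.227, -1.048).

(1.227, -1.048)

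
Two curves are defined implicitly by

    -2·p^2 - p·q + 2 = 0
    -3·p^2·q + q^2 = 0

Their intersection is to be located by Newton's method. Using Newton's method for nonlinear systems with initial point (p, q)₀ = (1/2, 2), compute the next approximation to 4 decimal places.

(0.6797, 1.5625)

At (1/2, 2): F = (0.5000, 2.5000).
Jacobian J = [[-4·p - q, -p], [-6·p·q, -3·p^2 + 2·q]].
At the point, J = [[-4.0000, -0.5000], [-6.0000, 3.2500]] (det J = -16.0000).
Solving J·Δ = −F gives Δ = (0.1797, -0.4375).
Then the next iterate is (p, q)₁ = (0.6797, 1.5625).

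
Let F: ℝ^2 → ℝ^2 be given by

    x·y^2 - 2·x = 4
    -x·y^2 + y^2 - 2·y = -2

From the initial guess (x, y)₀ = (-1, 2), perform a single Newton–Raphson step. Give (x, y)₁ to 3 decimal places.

At (-1, 2): F = (-6.000, 6.000).
Jacobian J = [[y^2 - 2, 2·x·y], [-y^2, -2·x·y + 2·y - 2]].
At the point, J = [[2.000, -4.000], [-4.000, 6.000]] (det J = -4.000).
Solving J·Δ = −F gives Δ = (-3.000, -3.000).
Then the next iterate is (x, y)₁ = (-4.000, -1.000).

(-4.000, -1.000)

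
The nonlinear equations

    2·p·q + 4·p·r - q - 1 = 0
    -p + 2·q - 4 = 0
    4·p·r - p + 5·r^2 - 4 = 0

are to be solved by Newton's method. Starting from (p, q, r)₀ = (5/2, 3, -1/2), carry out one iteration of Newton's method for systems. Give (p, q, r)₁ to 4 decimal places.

(0.2083, 2.1042, 0.1750)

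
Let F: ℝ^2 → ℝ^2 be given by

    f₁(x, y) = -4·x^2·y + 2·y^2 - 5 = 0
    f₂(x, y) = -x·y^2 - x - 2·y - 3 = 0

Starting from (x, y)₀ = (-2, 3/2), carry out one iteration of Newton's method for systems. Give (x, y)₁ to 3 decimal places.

(-0.535, 2.565)

At (-2, 3/2): F = (-24.500, 0.500).
Jacobian J = [[-8·x·y, -4·x^2 + 4·y], [-y^2 - 1, -2·x·y - 2]].
At the point, J = [[24.000, -10.000], [-3.250, 4.000]] (det J = 63.500).
Solving J·Δ = −F gives Δ = (1.465, 1.065).
Then the next iterate is (x, y)₁ = (-0.535, 2.565).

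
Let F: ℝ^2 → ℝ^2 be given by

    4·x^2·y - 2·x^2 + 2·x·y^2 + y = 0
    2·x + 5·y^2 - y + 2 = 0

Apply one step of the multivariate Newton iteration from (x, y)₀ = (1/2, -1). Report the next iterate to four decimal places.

(0.1250, -0.2500)

At (1/2, -1): F = (-1.5000, 9.0000).
Jacobian J = [[8·x·y - 4·x + 2·y^2, 4·x^2 + 4·x·y + 1], [2, 10·y - 1]].
At the point, J = [[-4.0000, 0.0000], [2.0000, -11.0000]] (det J = 44.0000).
Solving J·Δ = −F gives Δ = (-0.3750, 0.7500).
Then the next iterate is (x, y)₁ = (0.1250, -0.2500).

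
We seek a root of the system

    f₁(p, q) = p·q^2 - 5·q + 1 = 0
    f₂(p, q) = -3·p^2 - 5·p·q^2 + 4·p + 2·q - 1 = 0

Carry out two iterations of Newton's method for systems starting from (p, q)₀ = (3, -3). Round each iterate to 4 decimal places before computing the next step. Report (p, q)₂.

(2.7386, -0.2192)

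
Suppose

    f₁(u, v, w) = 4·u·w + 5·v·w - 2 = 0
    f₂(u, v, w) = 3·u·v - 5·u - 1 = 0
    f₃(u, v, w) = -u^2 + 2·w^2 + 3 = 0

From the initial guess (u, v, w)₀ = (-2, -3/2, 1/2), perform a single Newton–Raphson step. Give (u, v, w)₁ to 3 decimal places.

(-1.789, 1.166, 0.328)

At (-2, -3/2, 1/2): F = (-9.750, 18.000, -0.500).
Jacobian J = [[4·w, 5·w, 4·u + 5·v], [3·v - 5, 3·u, 0], [-2·u, 0, 4·w]].
At the point, J = [[2.000, 2.500, -15.500], [-9.500, -6.000, 0.000], [4.000, 0.000, 2.000]] (det J = -348.500).
Solving J·Δ = −F gives Δ = (0.211, 2.666, -0.172).
Then the next iterate is (u, v, w)₁ = (-1.789, 1.166, 0.328).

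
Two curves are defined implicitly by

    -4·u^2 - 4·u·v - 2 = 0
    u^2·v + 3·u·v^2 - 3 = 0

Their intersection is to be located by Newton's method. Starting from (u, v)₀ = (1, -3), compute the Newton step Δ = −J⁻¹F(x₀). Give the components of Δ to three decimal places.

At (1, -3): F = (6.000, 21.000).
Jacobian J = [[-8·u - 4·v, -4·u], [2·u·v + 3·v^2, u^2 + 6·u·v]].
At the point, J = [[4.000, -4.000], [21.000, -17.000]] (det J = 16.000).
Solving J·Δ = −F gives Δ = (1.125, 2.625).

(1.125, 2.625)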